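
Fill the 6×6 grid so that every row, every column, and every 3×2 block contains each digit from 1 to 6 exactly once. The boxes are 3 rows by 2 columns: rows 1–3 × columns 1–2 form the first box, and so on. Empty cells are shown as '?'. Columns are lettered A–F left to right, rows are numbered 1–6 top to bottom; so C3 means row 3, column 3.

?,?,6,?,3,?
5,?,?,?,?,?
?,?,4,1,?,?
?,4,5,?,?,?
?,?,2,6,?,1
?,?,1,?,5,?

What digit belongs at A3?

2

C2 = 3 (sole candidate).
D2 = 2 (sole candidate).
D4 = 3 (sole candidate).
A5 = 3 (sole candidate).
B5 = 5 (sole candidate).
E5 = 4 (sole candidate).
D6 = 4 (sole candidate).
D1 = 5 (sole candidate).
F2 = 4 (hidden single in row 2).
F1 = 2 (sole candidate).
E3 = 6 (sole candidate).
F3 = 5 (sole candidate).
E4 = 2 (sole candidate).
F4 = 6 (sole candidate).
F6 = 3 (sole candidate).
B1 = 1 (sole candidate).
B2 = 6 (sole candidate).
E2 = 1 (sole candidate).
A3 = 2: row 3 has {1,4,5,6}; col 1 has {3,5}; box has {1,5,6} → only 2 remains.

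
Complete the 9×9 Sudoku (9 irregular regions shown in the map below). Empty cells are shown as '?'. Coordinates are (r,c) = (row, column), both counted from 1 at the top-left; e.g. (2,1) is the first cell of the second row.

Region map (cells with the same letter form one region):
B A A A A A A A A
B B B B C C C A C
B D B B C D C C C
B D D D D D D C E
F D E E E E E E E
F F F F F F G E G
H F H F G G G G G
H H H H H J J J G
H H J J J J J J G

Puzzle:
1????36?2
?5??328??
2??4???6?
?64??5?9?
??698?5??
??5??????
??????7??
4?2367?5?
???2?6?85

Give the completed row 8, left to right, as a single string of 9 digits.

(3,7) = 1 (sole candidate).
(3,9) = 7 (sole candidate).
(8,7) = 9: row 8 has {2,3,4,5,6,7}; col 7 has {1,5,6,7,8}; region has {2,5,6,7,8} → only 9 remains.
(2,9) = 4 (sole candidate).
(3,5) = 5 (sole candidate).
(1,4) = 5 (hidden single in row 1).
(2,8) = 1 (hidden single in row 2).
(7,1) = 5 (hidden single in row 7).
Singles propagation stalls; (8,2) is still open with candidates {1,8}.
  Try (8,2) = 8: this forces (8,9)=1, (4,9)=3; then (5,9) has no candidate left — contradiction.
So (8,2) = 1.
(8,9) = 8: row 8 has {1,2,3,4,5,6,7,9}; col 9 has {2,4,5,7}; region has {5,7} → only 8 remains.

412367958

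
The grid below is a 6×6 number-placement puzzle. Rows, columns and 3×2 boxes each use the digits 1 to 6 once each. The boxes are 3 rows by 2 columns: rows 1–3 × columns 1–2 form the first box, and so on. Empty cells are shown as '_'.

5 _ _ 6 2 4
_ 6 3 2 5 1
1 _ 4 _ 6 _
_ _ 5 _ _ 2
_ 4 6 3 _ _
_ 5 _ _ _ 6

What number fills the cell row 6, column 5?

4

row 1, column 2 = 3: row 1 has {2,4,5,6}; col 2 has {4,5,6}; box has {1,5,6} → only 3 remains.
row 1, column 3 = 1: row 1 has {2,3,4,5,6}; col 3 has {3,4,5,6}; box has {2,3,4,6} → only 1 remains.
row 2, column 1 = 4: row 2 has {1,2,3,5,6}; col 1 has {1,5}; box has {1,3,5,6} → only 4 remains.
row 3, column 2 = 2: row 3 has {1,4,6}; col 2 has {3,4,5,6}; box has {1,3,4,5,6} → only 2 remains.
row 3, column 4 = 5: row 3 has {1,2,4,6}; col 4 has {2,3,6}; box has {1,2,3,4,6} → only 5 remains.
row 3, column 6 = 3: row 3 has {1,2,4,5,6}; col 6 has {1,2,4,6}; box has {1,2,4,5,6} → only 3 remains.
row 4, column 2 = 1: row 4 has {2,5}; col 2 has {2,3,4,5,6}; box has {4,5} → only 1 remains.
row 4, column 4 = 4: row 4 has {1,2,5}; col 4 has {2,3,5,6}; box has {3,5,6} → only 4 remains.
row 4, column 5 = 3: row 4 has {1,2,4,5}; col 5 has {2,5,6}; box has {2,6} → only 3 remains.
row 5, column 1 = 2: row 5 has {3,4,6}; col 1 has {1,4,5}; box has {1,4,5} → only 2 remains.
row 5, column 5 = 1: row 5 has {2,3,4,6}; col 5 has {2,3,5,6}; box has {2,3,6} → only 1 remains.
row 5, column 6 = 5: row 5 has {1,2,3,4,6}; col 6 has {1,2,3,4,6}; box has {1,2,3,6} → only 5 remains.
row 6, column 1 = 3: row 6 has {5,6}; col 1 has {1,2,4,5}; box has {1,2,4,5} → only 3 remains.
row 6, column 3 = 2: row 6 has {3,5,6}; col 3 has {1,3,4,5,6}; box has {3,4,5,6} → only 2 remains.
row 6, column 4 = 1: row 6 has {2,3,5,6}; col 4 has {2,3,4,5,6}; box has {2,3,4,5,6} → only 1 remains.
row 6, column 5 = 4: row 6 has {1,2,3,5,6}; col 5 has {1,2,3,5,6}; box has {1,2,3,5,6} → only 4 remains.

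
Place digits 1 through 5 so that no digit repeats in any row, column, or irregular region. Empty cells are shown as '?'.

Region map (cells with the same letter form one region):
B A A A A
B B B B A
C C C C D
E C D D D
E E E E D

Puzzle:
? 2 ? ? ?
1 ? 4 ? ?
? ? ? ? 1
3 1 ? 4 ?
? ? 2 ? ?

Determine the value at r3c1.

r1c1 = 5: row 1 has {2}; col 1 has {1,3}; region has {1,4} → only 5 remains.
r2c2 = 3: row 2 has {1,4}; col 2 has {1,2}; region has {1,4,5} → only 3 remains.
r2c4 = 2: row 2 has {1,3,4}; col 4 has {4}; region has {1,3,4,5} → only 2 remains.
r2c5 = 5: row 2 has {1,2,3,4}; col 5 has {1}; region has {2} → only 5 remains.
r4c3 = 5: row 4 has {1,3,4}; col 3 has {2,4}; region has {1,4} → only 5 remains.
r4c5 = 2: row 4 has {1,3,4,5}; col 5 has {1,5}; region has {1,4,5} → only 2 remains.
r5c1 = 4: row 5 has {2}; col 1 has {1,3,5}; region has {2,3} → only 4 remains.
r5c2 = 5: row 5 has {2,4}; col 2 has {1,2,3}; region has {2,3,4} → only 5 remains.
r5c4 = 1: row 5 has {2,4,5}; col 4 has {2,4}; region has {2,3,4,5} → only 1 remains.
r5c5 = 3: row 5 has {1,2,4,5}; col 5 has {1,2,5}; region has {1,2,4,5} → only 3 remains.
r1c4 = 3: row 1 has {2,5}; col 4 has {1,2,4}; region has {2,5} → only 3 remains.
r1c5 = 4: row 1 has {2,3,5}; col 5 has {1,2,3,5}; region has {2,3,5} → only 4 remains.
r3c1 = 2: row 3 has {1}; col 1 has {1,3,4,5}; region has {1} → only 2 remains.

2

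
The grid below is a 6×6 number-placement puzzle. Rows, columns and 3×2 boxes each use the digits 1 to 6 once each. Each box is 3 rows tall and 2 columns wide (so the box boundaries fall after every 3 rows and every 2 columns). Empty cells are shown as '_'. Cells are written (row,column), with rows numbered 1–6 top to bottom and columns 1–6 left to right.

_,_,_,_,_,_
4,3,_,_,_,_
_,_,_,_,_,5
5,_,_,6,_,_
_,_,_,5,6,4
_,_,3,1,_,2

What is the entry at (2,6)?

6

(2,4) = 2 (sole candidate).
(2,5) = 1 (sole candidate).
(2,6) = 6: row 2 has {1,2,3,4}; col 6 has {2,4,5}; box has {1,5} → only 6 remains.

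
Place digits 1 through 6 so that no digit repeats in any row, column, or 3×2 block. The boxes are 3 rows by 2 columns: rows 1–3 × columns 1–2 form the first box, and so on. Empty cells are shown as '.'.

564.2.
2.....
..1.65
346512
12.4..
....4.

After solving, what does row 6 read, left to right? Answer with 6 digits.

R1C4 = 3: row 1 has {2,4,5,6}; col 4 has {4,5}; box has {1,4} → only 3 remains.
R1C6 = 1: row 1 has {2,3,4,5,6}; col 6 has {2,5}; box has {2,5,6} → only 1 remains.
R2C3 = 5: row 2 has {2}; col 3 has {1,4,6}; box has {1,3,4} → only 5 remains.
R2C4 = 6: row 2 has {2,5}; col 4 has {3,4,5}; box has {1,3,4,5} → only 6 remains.
R2C5 = 3: row 2 has {2,5,6}; col 5 has {1,2,4,6}; box has {1,2,5,6} → only 3 remains.
R2C6 = 4: row 2 has {2,3,5,6}; col 6 has {1,2,5}; box has {1,2,3,5,6} → only 4 remains.
R3C1 = 4: row 3 has {1,5,6}; col 1 has {1,2,3,5}; box has {2,5,6} → only 4 remains.
R3C2 = 3: row 3 has {1,4,5,6}; col 2 has {2,4,6}; box has {2,4,5,6} → only 3 remains.
R3C4 = 2: row 3 has {1,3,4,5,6}; col 4 has {3,4,5,6}; box has {1,3,4,5,6} → only 2 remains.
R5C3 = 3: row 5 has {1,2,4}; col 3 has {1,4,5,6}; box has {4,5,6} → only 3 remains.
R5C5 = 5: row 5 has {1,2,3,4}; col 5 has {1,2,3,4,6}; box has {1,2,4} → only 5 remains.
R5C6 = 6: row 5 has {1,2,3,4,5}; col 6 has {1,2,4,5}; box has {1,2,4,5} → only 6 remains.
R6C1 = 6: row 6 has {4}; col 1 has {1,2,3,4,5}; box has {1,2,3,4} → only 6 remains.
R6C2 = 5: row 6 has {4,6}; col 2 has {2,3,4,6}; box has {1,2,3,4,6} → only 5 remains.
R6C3 = 2: row 6 has {4,5,6}; col 3 has {1,3,4,5,6}; box has {3,4,5,6} → only 2 remains.
R6C4 = 1: row 6 has {2,4,5,6}; col 4 has {2,3,4,5,6}; box has {2,3,4,5,6} → only 1 remains.
R6C6 = 3: row 6 has {1,2,4,5,6}; col 6 has {1,2,4,5,6}; box has {1,2,4,5,6} → only 3 remains.

652143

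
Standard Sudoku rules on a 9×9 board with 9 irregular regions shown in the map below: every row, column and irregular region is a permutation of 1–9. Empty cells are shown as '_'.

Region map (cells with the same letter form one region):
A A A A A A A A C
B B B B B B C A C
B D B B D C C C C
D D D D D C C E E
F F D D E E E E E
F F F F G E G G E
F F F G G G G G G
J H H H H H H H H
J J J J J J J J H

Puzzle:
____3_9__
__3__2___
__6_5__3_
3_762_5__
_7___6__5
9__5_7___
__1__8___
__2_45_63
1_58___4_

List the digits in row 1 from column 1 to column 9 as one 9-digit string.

654231978

r8c1 = 7: row 8 has {2,3,4,5,6}; col 1 has {1,3,9}; region has {1,4,5,8} → only 7 remains.
r5c7 = 3: in row 5, 3 can only go here (every other open cell in that row sees a 3).
r6c2 = 3: in row 6, 3 can only go here (every other open cell in that row sees a 3).
r7c4 = 3: in row 7, 3 can only go here (every other open cell in that row sees a 3).
r7c8 = 5: in row 7, 5 can only go here (every other open cell in that row sees a 5).
r9c6 = 3: in row 9, 3 can only go here (every other open cell in that row sees a 3).
r9c9 = 7: in row 9, 7 can only go here (every other open cell in that row sees a 7).
r5c3 = 9: in column 3, 9 can only go here (every other open cell in that column sees a 9).
r1c4 = 2: in column 4, 2 can only go here (every other open cell in that column sees a 2).
r1c8 = 7: in row 1, 7 can only go here (every other open cell in that row sees a 7).
r4c8 = 9: in column 8, 9 can only go here (every other open cell in that column sees a 9).
r3c6 = 9: in column 6, 9 can only go here (every other open cell in that column sees a 9).
r7c9 = 9: in column 9, 9 can only go here (every other open cell in that column sees a 9).
Singles propagation stalls; r1c3 is still open with candidates {4,8}.
  Try r1c3 = 8: this forces r2c8=1, r6c3=4, r6c8=2; then region E has no cell left for 2 — contradiction.
So r1c3 = 4.
r1c6 = 1: row 1 has {2,3,4,7,9}; col 6 has {2,3,5,6,7,8,9}; region has {2,3,4,7,9} → only 1 remains.
r2c8 = 8 (sole candidate).
r4c6 = 4 (sole candidate).
r6c3 = 8 (sole candidate).
r1c9 = 8: in row 1, 8 can only go here (every other open cell in that row sees an 8).
r4c9 = 1 (sole candidate).
r5c5 = 8 (sole candidate).
r5c8 = 2 (sole candidate).
r6c8 = 1 (sole candidate).
r6c9 = 4 (sole candidate).
r2c9 = 6 (sole candidate).
r3c9 = 2 (sole candidate).
r4c2 = 8 (sole candidate).
r5c1 = 4 (sole candidate).
r5c4 = 1 (sole candidate).
r6c5 = 6 (sole candidate).
r6c7 = 2 (sole candidate).
r7c5 = 7 (sole candidate).
r7c7 = 4 (sole candidate).
r8c4 = 9 (sole candidate).
r9c5 = 9 (sole candidate).
r9c7 = 6 (sole candidate).
r2c1 = 5 (sole candidate).
r2c5 = 1 (sole candidate).
r2c7 = 7 (sole candidate).
r3c1 = 8 (sole candidate).
r3c2 = 4 (sole candidate).
r3c4 = 7 (sole candidate).
r3c7 = 1 (sole candidate).
r8c2 = 1 (sole candidate).
r8c7 = 8 (sole candidate).
r9c2 = 2 (sole candidate).
r1c1 = 6: row 1 has {1,2,3,4,7,8,9}; col 1 has {1,3,4,5,7,8,9}; region has {1,2,3,4,7,8,9} → only 6 remains.
r1c2 = 5: row 1 has {1,2,3,4,6,7,8,9}; col 2 has {1,2,3,4,7,8}; region has {1,2,3,4,6,7,8,9} → only 5 remains.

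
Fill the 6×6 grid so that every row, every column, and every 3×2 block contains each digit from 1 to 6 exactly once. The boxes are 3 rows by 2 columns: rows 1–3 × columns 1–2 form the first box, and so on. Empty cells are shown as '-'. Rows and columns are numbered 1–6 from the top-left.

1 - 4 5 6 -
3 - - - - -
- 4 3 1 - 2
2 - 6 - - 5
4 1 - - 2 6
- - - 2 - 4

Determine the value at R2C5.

4

R1C2 = 2: row 1 has {1,4,5,6}; col 2 has {1,4}; box has {1,3,4} → only 2 remains.
R1C6 = 3: row 1 has {1,2,4,5,6}; col 6 has {2,4,5,6}; box has {2,6} → only 3 remains.
R2C3 = 2: row 2 has {3}; col 3 has {3,4,6}; box has {1,3,4,5} → only 2 remains.
R2C4 = 6: row 2 has {2,3}; col 4 has {1,2,5}; box has {1,2,3,4,5} → only 6 remains.
R2C6 = 1: row 2 has {2,3,6}; col 6 has {2,3,4,5,6}; box has {2,3,6} → only 1 remains.
R3C5 = 5: row 3 has {1,2,3,4}; col 5 has {2,6}; box has {1,2,3,6} → only 5 remains.
R4C2 = 3: row 4 has {2,5,6}; col 2 has {1,2,4}; box has {1,2,4} → only 3 remains.
R4C4 = 4: row 4 has {2,3,5,6}; col 4 has {1,2,5,6}; box has {2,6} → only 4 remains.
R4C5 = 1: row 4 has {2,3,4,5,6}; col 5 has {2,5,6}; box has {2,4,5,6} → only 1 remains.
R5C3 = 5: row 5 has {1,2,4,6}; col 3 has {2,3,4,6}; box has {2,4,6} → only 5 remains.
R5C4 = 3: row 5 has {1,2,4,5,6}; col 4 has {1,2,4,5,6}; box has {2,4,5,6} → only 3 remains.
R6C3 = 1: row 6 has {2,4}; col 3 has {2,3,4,5,6}; box has {2,3,4,5,6} → only 1 remains.
R6C5 = 3: row 6 has {1,2,4}; col 5 has {1,2,5,6}; box has {1,2,4,5,6} → only 3 remains.
R2C2 = 5: row 2 has {1,2,3,6}; col 2 has {1,2,3,4}; box has {1,2,3,4} → only 5 remains.
R2C5 = 4: row 2 has {1,2,3,5,6}; col 5 has {1,2,3,5,6}; box has {1,2,3,5,6} → only 4 remains.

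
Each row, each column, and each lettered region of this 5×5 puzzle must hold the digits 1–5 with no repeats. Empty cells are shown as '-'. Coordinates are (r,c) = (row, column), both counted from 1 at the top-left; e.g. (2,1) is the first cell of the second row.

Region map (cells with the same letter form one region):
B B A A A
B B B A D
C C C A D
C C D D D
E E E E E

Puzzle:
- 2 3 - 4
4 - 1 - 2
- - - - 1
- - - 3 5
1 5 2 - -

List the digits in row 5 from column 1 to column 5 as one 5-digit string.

(1,1) = 5 (sole candidate).
(1,4) = 1 (sole candidate).
(2,2) = 3 (sole candidate).
(2,4) = 5 (sole candidate).
(3,2) = 4 (sole candidate).
(3,3) = 5 (sole candidate).
(3,4) = 2 (sole candidate).
(4,1) = 2 (sole candidate).
(4,2) = 1 (sole candidate).
(4,3) = 4 (sole candidate).
(5,4) = 4: row 5 has {1,2,5}; col 4 has {1,2,3,5}; region has {1,2,5} → only 4 remains.
(5,5) = 3: row 5 has {1,2,4,5}; col 5 has {1,2,4,5}; region has {1,2,4,5} → only 3 remains.

15243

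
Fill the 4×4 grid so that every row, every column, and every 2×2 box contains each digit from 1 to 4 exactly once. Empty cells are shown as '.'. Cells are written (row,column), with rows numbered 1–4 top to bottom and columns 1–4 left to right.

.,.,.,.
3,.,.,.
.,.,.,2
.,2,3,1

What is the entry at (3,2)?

(2,4) = 4 (sole candidate).
(3,3) = 4 (sole candidate).
(4,1) = 4 (sole candidate).
(1,4) = 3 (sole candidate).
(2,2) = 1 (sole candidate).
(2,3) = 2 (sole candidate).
(3,1) = 1 (sole candidate).
(3,2) = 3: row 3 has {1,2,4}; col 2 has {1,2}; box has {1,2,4} → only 3 remains.

3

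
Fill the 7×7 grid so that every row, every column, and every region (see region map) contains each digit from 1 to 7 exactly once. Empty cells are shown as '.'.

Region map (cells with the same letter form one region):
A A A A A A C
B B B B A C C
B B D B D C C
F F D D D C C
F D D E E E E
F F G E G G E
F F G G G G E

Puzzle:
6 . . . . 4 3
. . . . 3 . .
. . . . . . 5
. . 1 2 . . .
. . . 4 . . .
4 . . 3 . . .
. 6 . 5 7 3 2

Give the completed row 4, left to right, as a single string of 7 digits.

r7c1 = 1: row 7 has {2,3,5,6,7}; col 1 has {4,6}; region has {4,6} → only 1 remains.
r7c3 = 4: row 7 has {1,2,3,5,6,7}; col 3 has {1}; region has {3,5,7} → only 4 remains.
r5c1 = 2: in row 5, 2 can only go here (every other open cell in that row sees a 2).
r6c2 = 5: in row 6, 5 can only go here (every other open cell in that row sees a 5).
r4c5 = 5: in row 4, 5 can only go here (every other open cell in that row sees a 5).
r1c3 = 5: in row 1, 5 can only go here (every other open cell in that row sees a 5).
r2c1 = 5: in row 2, 5 can only go here (every other open cell in that row sees a 5).
r4c7 = 4: in row 4, 4 can only go here (every other open cell in that row sees a 4).
r2c2 = 4: in row 2, 4 can only go here (every other open cell in that row sees a 4).
r3c5 = 4: in row 3, 4 can only go here (every other open cell in that row sees a 4).
r4c6 = 6: in row 4, 6 can only go here (every other open cell in that row sees a 6).
r5c6 = 5: in row 5, 5 can only go here (every other open cell in that row sees a 5).
r6c7 = 7: in row 6, 7 can only go here (every other open cell in that row sees a 7).
r2c7 = 1: row 2 has {3,4,5}; col 7 has {2,3,4,5,7}; region has {3,4,5,6} → only 1 remains.
r5c7 = 6: row 5 has {2,4,5}; col 7 has {1,2,3,4,5,7}; region has {2,3,4,5,7} → only 6 remains.
r5c5 = 1: row 5 has {2,4,5,6}; col 5 has {3,4,5,7}; region has {2,3,4,5,6,7} → only 1 remains.
r1c5 = 2: row 1 has {3,4,5,6}; col 5 has {1,3,4,5,7}; region has {3,4,5,6} → only 2 remains.
r6c5 = 6: row 6 has {3,4,5,7}; col 5 has {1,2,3,4,5,7}; region has {3,4,5,7} → only 6 remains.
r6c3 = 2: row 6 has {3,4,5,6,7}; col 3 has {1,4,5}; region has {3,4,5,6,7} → only 2 remains.
r6c6 = 1: row 6 has {2,3,4,5,6,7}; col 6 has {3,4,5,6}; region has {2,3,4,5,6,7} → only 1 remains.
r2c6 = 2: in row 2, 2 can only go here (every other open cell in that row sees a 2).
r3c6 = 7: row 3 has {4,5}; col 6 has {1,2,3,4,5,6}; region has {1,2,3,4,5,6} → only 7 remains.
r3c1 = 3: row 3 has {4,5,7}; col 1 has {1,2,4,5,6}; region has {4,5} → only 3 remains.
r3c3 = 6: row 3 has {3,4,5,7}; col 3 has {1,2,4,5}; region has {1,2,4,5} → only 6 remains.
r3c4 = 1: row 3 has {3,4,5,6,7}; col 4 has {2,3,4,5}; region has {3,4,5} → only 1 remains.
r4c1 = 7: row 4 has {1,2,4,5,6}; col 1 has {1,2,3,4,5,6}; region has {1,2,4,5,6} → only 7 remains.
r4c2 = 3: row 4 has {1,2,4,5,6,7}; col 2 has {4,5,6}; region has {1,2,4,5,6,7} → only 3 remains.

7312564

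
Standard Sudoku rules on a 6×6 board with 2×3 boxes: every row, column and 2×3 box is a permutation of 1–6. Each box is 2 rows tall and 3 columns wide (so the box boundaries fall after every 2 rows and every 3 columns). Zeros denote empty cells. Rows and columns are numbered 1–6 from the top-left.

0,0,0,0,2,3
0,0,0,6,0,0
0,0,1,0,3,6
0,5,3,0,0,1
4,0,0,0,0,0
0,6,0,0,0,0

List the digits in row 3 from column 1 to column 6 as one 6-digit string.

241536

row 3, column 1 = 2: row 3 has {1,3,6}; col 1 has {4}; box has {1,3,5} → only 2 remains.
row 3, column 2 = 4: row 3 has {1,2,3,6}; col 2 has {5,6}; box has {1,2,3,5} → only 4 remains.
row 3, column 4 = 5: row 3 has {1,2,3,4,6}; col 4 has {6}; box has {1,3,6} → only 5 remains.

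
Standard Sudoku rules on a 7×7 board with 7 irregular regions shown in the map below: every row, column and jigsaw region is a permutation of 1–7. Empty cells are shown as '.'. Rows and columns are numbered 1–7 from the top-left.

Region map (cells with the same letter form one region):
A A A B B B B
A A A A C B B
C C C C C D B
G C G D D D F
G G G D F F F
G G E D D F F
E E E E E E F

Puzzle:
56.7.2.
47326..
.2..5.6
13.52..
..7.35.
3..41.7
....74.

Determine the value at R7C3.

5

R1C3 = 1 (sole candidate).
R1C5 = 4 (sole candidate).
R1C7 = 3 (sole candidate).
R2C6 = 1 (sole candidate).
R2C7 = 5 (sole candidate).
R3C1 = 7 (sole candidate).
R3C3 = 4 (sole candidate).
R3C4 = 1 (sole candidate).
R3C6 = 3 (sole candidate).
R4C3 = 6 (sole candidate).
R4C6 = 7 (sole candidate).
R4C7 = 4 (sole candidate).
R5C1 = 2 (sole candidate).
R5C2 = 4 (sole candidate).
R5C4 = 6 (sole candidate).
R5C7 = 1 (sole candidate).
R6C2 = 5 (sole candidate).
R6C3 = 2 (sole candidate).
R6C6 = 6 (sole candidate).
R7C1 = 6 (sole candidate).
R7C2 = 1 (sole candidate).
R7C3 = 5: row 7 has {1,4,6,7}; col 3 has {1,2,3,4,6,7}; region has {1,2,4,6,7} → only 5 remains.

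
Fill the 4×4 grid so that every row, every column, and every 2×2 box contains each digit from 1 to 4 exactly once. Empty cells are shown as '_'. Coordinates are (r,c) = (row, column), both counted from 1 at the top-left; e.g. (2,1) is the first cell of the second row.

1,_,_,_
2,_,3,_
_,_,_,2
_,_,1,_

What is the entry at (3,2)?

(1,4) = 4: row 1 has {1}; col 4 has {2}; box has {3} → only 4 remains.
(2,2) = 4: row 2 has {2,3}; col 2 has {}; box has {1,2} → only 4 remains.
(2,4) = 1: row 2 has {2,3,4}; col 4 has {2,4}; box has {3,4} → only 1 remains.
(3,3) = 4: row 3 has {2}; col 3 has {1,3}; box has {1,2} → only 4 remains.
(4,4) = 3: row 4 has {1}; col 4 has {1,2,4}; box has {1,2,4} → only 3 remains.
(1,2) = 3: row 1 has {1,4}; col 2 has {4}; box has {1,2,4} → only 3 remains.
(1,3) = 2: row 1 has {1,3,4}; col 3 has {1,3,4}; box has {1,3,4} → only 2 remains.
(3,1) = 3: row 3 has {2,4}; col 1 has {1,2}; box has {} → only 3 remains.
(3,2) = 1: row 3 has {2,3,4}; col 2 has {3,4}; box has {3} → only 1 remains.

1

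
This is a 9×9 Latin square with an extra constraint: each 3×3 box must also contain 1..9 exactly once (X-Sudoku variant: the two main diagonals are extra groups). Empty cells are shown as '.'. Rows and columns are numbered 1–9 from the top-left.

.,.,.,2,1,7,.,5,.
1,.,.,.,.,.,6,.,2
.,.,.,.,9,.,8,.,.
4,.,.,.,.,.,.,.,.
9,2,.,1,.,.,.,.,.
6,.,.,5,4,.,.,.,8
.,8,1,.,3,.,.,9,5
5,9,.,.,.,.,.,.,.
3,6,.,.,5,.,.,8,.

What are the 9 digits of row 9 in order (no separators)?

r1c1 = 8: row 1 has {1,2,5,7}; col 1 has {1,3,4,5,6,9}; box has {1}; main diagonal has {} → only 8 remains.
r1c9 = 4: row 1 has {1,2,5,7,8}; col 9 has {2,5,8}; box has {2,5,6,8}; anti-diagonal has {1,3,5,8,9} → only 4 remains.
r2c5 = 8: row 2 has {1,2,6}; col 5 has {1,3,4,5,9}; box has {1,2,7,9} → only 8 remains.
r2c8 = 7: row 2 has {1,2,6,8}; col 8 has {5,8,9}; box has {2,4,5,6,8}; anti-diagonal has {1,3,4,5,8,9} → only 7 remains.
r5c5 = 6: row 5 has {1,2,9}; col 5 has {1,3,4,5,8,9}; box has {1,4,5}; main diagonal has {8}; anti-diagonal has {1,3,4,5,7,8,9} → only 6 remains.
r1c2 = 3: row 1 has {1,2,4,5,7,8}; col 2 has {2,6,8,9}; box has {1,8} → only 3 remains.
r1c7 = 9: row 1 has {1,2,3,4,5,7,8}; col 7 has {6,8}; box has {2,4,5,6,7,8} → only 9 remains.
r4c6 = 2: row 4 has {4}; col 6 has {7}; box has {1,4,5,6}; anti-diagonal has {1,3,4,5,6,7,8,9} → only 2 remains.
r1c3 = 6: row 1 has {1,2,3,4,5,7,8,9}; col 3 has {1}; box has {1,3,8} → only 6 remains.
r4c5 = 7: row 4 has {2,4}; col 5 has {1,3,4,5,6,8,9}; box has {1,2,4,5,6} → only 7 remains.
r8c5 = 2: row 8 has {5,9}; col 5 has {1,3,4,5,6,7,8,9}; box has {3,5} → only 2 remains.
r2c3 = 9: in row 2, 9 can only go here (every other open cell in that row sees a 9).
r4c3 = 8: in row 4, 8 can only go here (every other open cell in that row sees an 8).
r5c6 = 8: in row 5, 8 can only go here (every other open cell in that row sees an 8).
r6c6 = 9: in row 6, 9 can only go here (every other open cell in that row sees a 9).
r4c4 = 3: row 4 has {2,4,7,8}; col 4 has {1,2,5}; box has {1,2,4,5,6,7,8,9}; main diagonal has {6,8,9} → only 3 remains.
r2c4 = 4: row 2 has {1,2,6,7,8,9}; col 4 has {1,2,3,5}; box has {1,2,7,8,9} → only 4 remains.
r3c4 = 6: row 3 has {8,9}; col 4 has {1,2,3,4,5}; box has {1,2,4,7,8,9} → only 6 remains.
r7c4 = 7: row 7 has {1,3,5,8,9}; col 4 has {1,2,3,4,5,6}; box has {2,3,5} → only 7 remains.
r8c4 = 8: row 8 has {2,5,9}; col 4 has {1,2,3,4,5,6,7}; box has {2,3,5,7} → only 8 remains.
r9c4 = 9: row 9 has {3,5,6,8}; col 4 has {1,2,3,4,5,6,7,8}; box has {2,3,5,7,8} → only 9 remains.
r2c2 = 5: row 2 has {1,2,4,6,7,8,9}; col 2 has {2,3,6,8,9}; box has {1,3,6,8,9}; main diagonal has {3,6,8,9} → only 5 remains.
r2c6 = 3: row 2 has {1,2,4,5,6,7,8,9}; col 6 has {2,7,8,9}; box has {1,2,4,6,7,8,9} → only 3 remains.
r3c6 = 5: row 3 has {6,8,9}; col 6 has {2,3,7,8,9}; box has {1,2,3,4,6,7,8,9} → only 5 remains.
r4c2 = 1: row 4 has {2,3,4,7,8}; col 2 has {2,3,5,6,8,9}; box has {2,4,6,8,9} → only 1 remains.
r4c7 = 5: row 4 has {1,2,3,4,7,8}; col 7 has {6,8,9}; box has {8} → only 5 remains.
r4c8 = 6: row 4 has {1,2,3,4,5,7,8}; col 8 has {5,7,8,9}; box has {5,8} → only 6 remains.
r4c9 = 9: row 4 has {1,2,3,4,5,6,7,8}; col 9 has {2,4,5,8}; box has {5,6,8} → only 9 remains.
r6c2 = 7: row 6 has {4,5,6,8,9}; col 2 has {1,2,3,5,6,8,9}; box has {1,2,4,6,8,9} → only 7 remains.
r6c3 = 3: row 6 has {4,5,6,7,8,9}; col 3 has {1,6,8,9}; box has {1,2,4,6,7,8,9} → only 3 remains.
r7c1 = 2: row 7 has {1,3,5,7,8,9}; col 1 has {1,3,4,5,6,8,9}; box has {1,3,5,6,8,9} → only 2 remains.
r7c7 = 4: row 7 has {1,2,3,5,7,8,9}; col 7 has {5,6,8,9}; box has {5,8,9}; main diagonal has {3,5,6,8,9} → only 4 remains.
r8c8 = 1: row 8 has {2,5,8,9}; col 8 has {5,6,7,8,9}; box has {4,5,8,9}; main diagonal has {3,4,5,6,8,9} → only 1 remains.
r9c9 = 7: row 9 has {3,5,6,8,9}; col 9 has {2,4,5,8,9}; box has {1,4,5,8,9}; main diagonal has {1,3,4,5,6,8,9} → only 7 remains.
r3c1 = 7: row 3 has {5,6,8,9}; col 1 has {1,2,3,4,5,6,8,9}; box has {1,3,5,6,8,9} → only 7 remains.
r3c2 = 4: row 3 has {5,6,7,8,9}; col 2 has {1,2,3,5,6,7,8,9}; box has {1,3,5,6,7,8,9} → only 4 remains.
r3c3 = 2: row 3 has {4,5,6,7,8,9}; col 3 has {1,3,6,8,9}; box has {1,3,4,5,6,7,8,9}; main diagonal has {1,3,4,5,6,7,8,9} → only 2 remains.
r3c8 = 3: row 3 has {2,4,5,6,7,8,9}; col 8 has {1,5,6,7,8,9}; box has {2,4,5,6,7,8,9} → only 3 remains.
r3c9 = 1: row 3 has {2,3,4,5,6,7,8,9}; col 9 has {2,4,5,7,8,9}; box has {2,3,4,5,6,7,8,9} → only 1 remains.
r5c3 = 5: row 5 has {1,2,6,8,9}; col 3 has {1,2,3,6,8,9}; box has {1,2,3,4,6,7,8,9} → only 5 remains.
r5c8 = 4: row 5 has {1,2,5,6,8,9}; col 8 has {1,3,5,6,7,8,9}; box has {5,6,8,9} → only 4 remains.
r5c9 = 3: row 5 has {1,2,4,5,6,8,9}; col 9 has {1,2,4,5,7,8,9}; box has {4,5,6,8,9} → only 3 remains.
r6c8 = 2: row 6 has {3,4,5,6,7,8,9}; col 8 has {1,3,4,5,6,7,8,9}; box has {3,4,5,6,8,9} → only 2 remains.
r7c6 = 6: row 7 has {1,2,3,4,5,7,8,9}; col 6 has {2,3,5,7,8,9}; box has {2,3,5,7,8,9} → only 6 remains.
r8c6 = 4: row 8 has {1,2,5,8,9}; col 6 has {2,3,5,6,7,8,9}; box has {2,3,5,6,7,8,9} → only 4 remains.
r8c7 = 3: row 8 has {1,2,4,5,8,9}; col 7 has {4,5,6,8,9}; box has {1,4,5,7,8,9} → only 3 remains.
r8c9 = 6: row 8 has {1,2,3,4,5,8,9}; col 9 has {1,2,3,4,5,7,8,9}; box has {1,3,4,5,7,8,9} → only 6 remains.
r9c3 = 4: row 9 has {3,5,6,7,8,9}; col 3 has {1,2,3,5,6,8,9}; box has {1,2,3,5,6,8,9} → only 4 remains.
r9c6 = 1: row 9 has {3,4,5,6,7,8,9}; col 6 has {2,3,4,5,6,7,8,9}; box has {2,3,4,5,6,7,8,9} → only 1 remains.
r9c7 = 2: row 9 has {1,3,4,5,6,7,8,9}; col 7 has {3,4,5,6,8,9}; box has {1,3,4,5,6,7,8,9} → only 2 remains.

364951287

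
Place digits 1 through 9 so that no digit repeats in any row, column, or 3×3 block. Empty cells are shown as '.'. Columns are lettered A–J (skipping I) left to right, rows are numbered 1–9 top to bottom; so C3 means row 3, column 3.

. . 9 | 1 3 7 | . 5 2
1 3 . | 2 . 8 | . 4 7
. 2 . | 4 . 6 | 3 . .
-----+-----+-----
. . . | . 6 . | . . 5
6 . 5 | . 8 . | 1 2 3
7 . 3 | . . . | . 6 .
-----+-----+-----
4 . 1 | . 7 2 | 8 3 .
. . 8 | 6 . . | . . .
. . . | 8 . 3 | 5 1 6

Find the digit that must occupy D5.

A1 = 8 (sole candidate).
G1 = 6 (sole candidate).
C2 = 6 (sole candidate).
G2 = 9 (sole candidate).
A3 = 5 (sole candidate).
C3 = 7 (sole candidate).
E3 = 9 (sole candidate).
H3 = 8 (sole candidate).
J3 = 1 (sole candidate).
G6 = 4 (sole candidate).
J7 = 9 (sole candidate).
H8 = 7 (sole candidate).
J8 = 4 (sole candidate).
C9 = 2 (sole candidate).
E9 = 4 (sole candidate).
B1 = 4 (sole candidate).
E2 = 5 (sole candidate).
C4 = 4 (sole candidate).
G4 = 7 (sole candidate).
H4 = 9 (sole candidate).
B5 = 9 (sole candidate).
D5 = 7: row 5 has {1,2,3,5,6,8,9}; col 4 has {1,2,4,6,8}; box has {6,8} → only 7 remains.

7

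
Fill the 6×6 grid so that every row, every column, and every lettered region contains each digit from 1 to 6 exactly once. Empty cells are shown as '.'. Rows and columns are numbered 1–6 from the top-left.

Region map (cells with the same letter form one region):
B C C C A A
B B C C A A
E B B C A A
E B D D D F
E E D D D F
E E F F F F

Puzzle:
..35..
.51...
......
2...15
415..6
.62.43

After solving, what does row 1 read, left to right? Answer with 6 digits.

143562

row 6, column 1 = 5 (sole candidate).
row 6, column 4 = 1 (sole candidate).
row 3, column 1 = 3 (sole candidate).
row 2, column 1 = 6 (sole candidate).
row 3, column 3 = 4 (sole candidate).
row 4, column 2 = 3 (sole candidate).
row 4, column 3 = 6 (sole candidate).
row 4, column 4 = 4 (sole candidate).
row 1, column 1 = 1: row 1 has {3,5}; col 1 has {2,3,4,5,6}; region has {3,4,5,6} → only 1 remains.
row 2, column 4 = 2 (sole candidate).
row 2, column 5 = 3 (sole candidate).
row 2, column 6 = 4 (sole candidate).
row 3, column 2 = 2 (sole candidate).
row 3, column 4 = 6 (sole candidate).
row 3, column 5 = 5 (sole candidate).
row 3, column 6 = 1 (sole candidate).
row 5, column 4 = 3 (sole candidate).
row 5, column 5 = 2 (sole candidate).
row 1, column 2 = 4: row 1 has {1,3,5}; col 2 has {1,2,3,5,6}; region has {1,2,3,5,6} → only 4 remains.
row 1, column 5 = 6: row 1 has {1,3,4,5}; col 5 has {1,2,3,4,5}; region has {1,3,4,5} → only 6 remains.
row 1, column 6 = 2: row 1 has {1,3,4,5,6}; col 6 has {1,3,4,5,6}; region has {1,3,4,5,6} → only 2 remains.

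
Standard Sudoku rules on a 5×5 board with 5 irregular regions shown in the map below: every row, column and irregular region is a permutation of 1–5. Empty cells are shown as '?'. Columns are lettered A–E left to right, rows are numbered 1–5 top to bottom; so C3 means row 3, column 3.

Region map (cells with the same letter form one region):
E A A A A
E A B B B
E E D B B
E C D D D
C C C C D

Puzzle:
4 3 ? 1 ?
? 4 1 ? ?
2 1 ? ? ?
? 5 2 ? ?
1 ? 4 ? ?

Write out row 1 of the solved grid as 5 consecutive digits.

43512

C1 = 5: row 1 has {1,3,4}; col 3 has {1,2,4}; region has {1,3,4} → only 5 remains.
E1 = 2: row 1 has {1,3,4,5}; col 5 has {}; region has {1,3,4,5} → only 2 remains.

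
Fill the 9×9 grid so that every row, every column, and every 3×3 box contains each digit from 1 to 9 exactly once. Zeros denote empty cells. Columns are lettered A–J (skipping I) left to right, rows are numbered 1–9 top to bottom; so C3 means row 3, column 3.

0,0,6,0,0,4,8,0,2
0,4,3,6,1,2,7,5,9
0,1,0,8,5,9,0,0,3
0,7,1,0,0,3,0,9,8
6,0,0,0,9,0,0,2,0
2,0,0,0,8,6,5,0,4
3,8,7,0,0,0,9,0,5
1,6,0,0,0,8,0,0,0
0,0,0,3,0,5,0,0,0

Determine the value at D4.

D1 = 7: row 1 has {2,4,6,8}; col 4 has {3,6,8}; box has {1,2,4,5,6,8,9} → only 7 remains.
E1 = 3: row 1 has {2,4,6,7,8}; col 5 has {1,5,8,9}; box has {1,2,4,5,6,7,8,9} → only 3 remains.
H1 = 1: row 1 has {2,3,4,6,7,8}; col 8 has {2,5,9}; box has {2,3,5,7,8,9} → only 1 remains.
A2 = 8: row 2 has {1,2,3,4,5,6,7,9}; col 1 has {1,2,3,6}; box has {1,3,4,6} → only 8 remains.
A3 = 7: row 3 has {1,3,5,8,9}; col 1 has {1,2,3,6,8}; box has {1,3,4,6,8} → only 7 remains.
C3 = 2: row 3 has {1,3,5,7,8,9}; col 3 has {1,3,6,7}; box has {1,3,4,6,7,8} → only 2 remains.
G4 = 6: row 4 has {1,3,7,8,9}; col 7 has {5,7,8,9}; box has {2,4,5,8,9} → only 6 remains.
C6 = 9: row 6 has {2,4,5,6,8}; col 3 has {1,2,3,6,7}; box has {1,2,6,7} → only 9 remains.
D6 = 1: row 6 has {2,4,5,6,8,9}; col 4 has {3,6,7,8}; box has {3,6,8,9} → only 1 remains.
F7 = 1: row 7 has {3,5,7,8,9}; col 6 has {2,3,4,5,6,8,9}; box has {3,5,8} → only 1 remains.
J8 = 7: row 8 has {1,6,8}; col 9 has {2,3,4,5,8,9}; box has {5,9} → only 7 remains.
C9 = 4: row 9 has {3,5}; col 3 has {1,2,3,6,7,9}; box has {1,3,6,7,8} → only 4 remains.
G3 = 4: row 3 has {1,2,3,5,7,8,9}; col 7 has {5,6,7,8,9}; box has {1,2,3,5,7,8,9} → only 4 remains.
H3 = 6: row 3 has {1,2,3,4,5,7,8,9}; col 8 has {1,2,5,9}; box has {1,2,3,4,5,7,8,9} → only 6 remains.
F5 = 7: row 5 has {2,6,9}; col 6 has {1,2,3,4,5,6,8,9}; box has {1,3,6,8,9} → only 7 remains.
J5 = 1: row 5 has {2,6,7,9}; col 9 has {2,3,4,5,7,8,9}; box has {2,4,5,6,8,9} → only 1 remains.
B6 = 3: row 6 has {1,2,4,5,6,8,9}; col 2 has {1,4,6,7,8}; box has {1,2,6,7,9} → only 3 remains.
H6 = 7: row 6 has {1,2,3,4,5,6,8,9}; col 8 has {1,2,5,6,9}; box has {1,2,4,5,6,8,9} → only 7 remains.
H7 = 4: row 7 has {1,3,5,7,8,9}; col 8 has {1,2,5,6,7,9}; box has {5,7,9} → only 4 remains.
C8 = 5: row 8 has {1,6,7,8}; col 3 has {1,2,3,4,6,7,9}; box has {1,3,4,6,7,8} → only 5 remains.
H8 = 3: row 8 has {1,5,6,7,8}; col 8 has {1,2,4,5,6,7,9}; box has {4,5,7,9} → only 3 remains.
A9 = 9: row 9 has {3,4,5}; col 1 has {1,2,3,6,7,8}; box has {1,3,4,5,6,7,8} → only 9 remains.
B9 = 2: row 9 has {3,4,5,9}; col 2 has {1,3,4,6,7,8}; box has {1,3,4,5,6,7,8,9} → only 2 remains.
G9 = 1: row 9 has {2,3,4,5,9}; col 7 has {4,5,6,7,8,9}; box has {3,4,5,7,9} → only 1 remains.
H9 = 8: row 9 has {1,2,3,4,5,9}; col 8 has {1,2,3,4,5,6,7,9}; box has {1,3,4,5,7,9} → only 8 remains.
J9 = 6: row 9 has {1,2,3,4,5,8,9}; col 9 has {1,2,3,4,5,7,8,9}; box has {1,3,4,5,7,8,9} → only 6 remains.
A1 = 5: row 1 has {1,2,3,4,6,7,8}; col 1 has {1,2,3,6,7,8,9}; box has {1,2,3,4,6,7,8} → only 5 remains.
B1 = 9: row 1 has {1,2,3,4,5,6,7,8}; col 2 has {1,2,3,4,6,7,8}; box has {1,2,3,4,5,6,7,8} → only 9 remains.
A4 = 4: row 4 has {1,3,6,7,8,9}; col 1 has {1,2,3,5,6,7,8,9}; box has {1,2,3,6,7,9} → only 4 remains.
E4 = 2: row 4 has {1,3,4,6,7,8,9}; col 5 has {1,3,5,8,9}; box has {1,3,6,7,8,9} → only 2 remains.
B5 = 5: row 5 has {1,2,6,7,9}; col 2 has {1,2,3,4,6,7,8,9}; box has {1,2,3,4,6,7,9} → only 5 remains.
C5 = 8: row 5 has {1,2,5,6,7,9}; col 3 has {1,2,3,4,5,6,7,9}; box has {1,2,3,4,5,6,7,9} → only 8 remains.
D5 = 4: row 5 has {1,2,5,6,7,8,9}; col 4 has {1,3,6,7,8}; box has {1,2,3,6,7,8,9} → only 4 remains.
G5 = 3: row 5 has {1,2,4,5,6,7,8,9}; col 7 has {1,4,5,6,7,8,9}; box has {1,2,4,5,6,7,8,9} → only 3 remains.
D7 = 2: row 7 has {1,3,4,5,7,8,9}; col 4 has {1,3,4,6,7,8}; box has {1,3,5,8} → only 2 remains.
E7 = 6: row 7 has {1,2,3,4,5,7,8,9}; col 5 has {1,2,3,5,8,9}; box has {1,2,3,5,8} → only 6 remains.
D8 = 9: row 8 has {1,3,5,6,7,8}; col 4 has {1,2,3,4,6,7,8}; box has {1,2,3,5,6,8} → only 9 remains.
E8 = 4: row 8 has {1,3,5,6,7,8,9}; col 5 has {1,2,3,5,6,8,9}; box has {1,2,3,5,6,8,9} → only 4 remains.
G8 = 2: row 8 has {1,3,4,5,6,7,8,9}; col 7 has {1,3,4,5,6,7,8,9}; box has {1,3,4,5,6,7,8,9} → only 2 remains.
E9 = 7: row 9 has {1,2,3,4,5,6,8,9}; col 5 has {1,2,3,4,5,6,8,9}; box has {1,2,3,4,5,6,8,9} → only 7 remains.
D4 = 5: row 4 has {1,2,3,4,6,7,8,9}; col 4 has {1,2,3,4,6,7,8,9}; box has {1,2,3,4,6,7,8,9} → only 5 remains.

5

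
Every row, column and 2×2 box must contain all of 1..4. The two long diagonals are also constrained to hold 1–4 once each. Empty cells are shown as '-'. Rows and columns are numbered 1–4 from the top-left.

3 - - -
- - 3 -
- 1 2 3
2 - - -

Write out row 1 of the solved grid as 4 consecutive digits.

3214

R1C4 = 4: row 1 has {3}; col 4 has {3}; box has {3}; anti-diagonal has {1,2,3} → only 4 remains.
R2C2 = 4 (sole candidate).
R3C1 = 4 (sole candidate).
R4C2 = 3 (sole candidate).
R4C4 = 1 (sole candidate).
R1C2 = 2: row 1 has {3,4}; col 2 has {1,3,4}; box has {3,4} → only 2 remains.
R1C3 = 1: row 1 has {2,3,4}; col 3 has {2,3}; box has {3,4} → only 1 remains.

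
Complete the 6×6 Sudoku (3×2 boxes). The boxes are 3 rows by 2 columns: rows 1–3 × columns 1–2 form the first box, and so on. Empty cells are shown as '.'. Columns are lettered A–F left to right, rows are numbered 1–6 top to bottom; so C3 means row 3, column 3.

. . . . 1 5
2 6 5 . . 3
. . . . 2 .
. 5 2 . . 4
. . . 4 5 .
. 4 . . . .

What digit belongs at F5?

B1 = 3 (sole candidate).
D2 = 1 (sole candidate).
E2 = 4 (sole candidate).
B3 = 1 (sole candidate).
F3 = 6 (sole candidate).
B5 = 2 (sole candidate).
F5 = 1: row 5 has {2,4,5}; col 6 has {3,4,5,6}; box has {4,5} → only 1 remains.

1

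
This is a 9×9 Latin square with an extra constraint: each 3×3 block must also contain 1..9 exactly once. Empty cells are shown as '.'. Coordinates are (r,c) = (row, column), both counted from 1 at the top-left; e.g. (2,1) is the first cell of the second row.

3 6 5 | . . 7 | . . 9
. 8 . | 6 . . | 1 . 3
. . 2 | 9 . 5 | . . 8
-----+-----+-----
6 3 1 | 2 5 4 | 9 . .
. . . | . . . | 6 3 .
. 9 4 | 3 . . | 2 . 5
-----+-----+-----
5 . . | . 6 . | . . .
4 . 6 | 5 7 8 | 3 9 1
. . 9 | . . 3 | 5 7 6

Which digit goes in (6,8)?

(1,7) = 4 (sole candidate).
(1,8) = 2 (sole candidate).
(2,3) = 7 (sole candidate).
(2,6) = 2 (sole candidate).
(2,8) = 5 (sole candidate).
(3,1) = 1 (sole candidate).
(3,2) = 4 (sole candidate).
(3,5) = 3 (sole candidate).
(3,7) = 7 (sole candidate).
(3,8) = 6 (sole candidate).
(4,8) = 8 (sole candidate).
(4,9) = 7 (sole candidate).
(5,3) = 8 (sole candidate).
(5,9) = 4 (sole candidate).
(6,1) = 7 (sole candidate).
(6,8) = 1: row 6 has {2,3,4,5,7,9}; col 8 has {2,3,5,6,7,8,9}; box has {2,3,4,5,6,7,8,9} → only 1 remains.

1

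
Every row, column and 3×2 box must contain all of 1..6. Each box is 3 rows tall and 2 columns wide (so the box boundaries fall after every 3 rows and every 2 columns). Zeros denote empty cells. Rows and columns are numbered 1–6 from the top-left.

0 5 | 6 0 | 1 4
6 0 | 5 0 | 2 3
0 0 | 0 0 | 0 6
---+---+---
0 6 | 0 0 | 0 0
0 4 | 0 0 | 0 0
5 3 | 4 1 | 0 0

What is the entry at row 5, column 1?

1

row 2, column 2 = 1 (sole candidate).
row 2, column 4 = 4 (sole candidate).
row 3, column 2 = 2 (sole candidate).
row 3, column 4 = 3 (sole candidate).
row 3, column 5 = 5 (sole candidate).
row 6, column 5 = 6 (sole candidate).
row 6, column 6 = 2 (sole candidate).
row 1, column 1 = 3 (sole candidate).
row 1, column 4 = 2 (sole candidate).
row 3, column 1 = 4 (sole candidate).
row 3, column 3 = 1 (sole candidate).
row 4, column 4 = 5 (sole candidate).
row 4, column 6 = 1 (sole candidate).
row 5, column 4 = 6 (sole candidate).
row 5, column 5 = 3 (sole candidate).
row 5, column 6 = 5 (sole candidate).
row 4, column 1 = 2 (sole candidate).
row 4, column 3 = 3 (sole candidate).
row 4, column 5 = 4 (sole candidate).
row 5, column 1 = 1: row 5 has {3,4,5,6}; col 1 has {2,3,4,5,6}; box has {2,3,4,5,6} → only 1 remains.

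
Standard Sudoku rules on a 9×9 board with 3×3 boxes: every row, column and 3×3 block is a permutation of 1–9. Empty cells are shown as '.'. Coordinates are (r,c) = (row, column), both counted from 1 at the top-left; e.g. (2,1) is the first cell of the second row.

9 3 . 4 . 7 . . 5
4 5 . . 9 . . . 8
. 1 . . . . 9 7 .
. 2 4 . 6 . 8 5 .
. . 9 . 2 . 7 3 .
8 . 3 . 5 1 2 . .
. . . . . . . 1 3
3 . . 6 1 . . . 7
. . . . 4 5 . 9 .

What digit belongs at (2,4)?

1

(1,5) = 8 (sole candidate).
(3,5) = 3 (sole candidate).
(5,2) = 6 (sole candidate).
(5,4) = 8 (sole candidate).
(5,6) = 4 (sole candidate).
(5,9) = 1 (sole candidate).
(6,2) = 7 (sole candidate).
(6,4) = 9 (sole candidate).
(7,5) = 7 (sole candidate).
(9,2) = 8 (sole candidate).
(9,7) = 6 (sole candidate).
(9,9) = 2 (sole candidate).
(1,7) = 1 (sole candidate).
(2,7) = 3 (sole candidate).
(4,1) = 1 (sole candidate).
(4,6) = 3 (sole candidate).
(4,9) = 9 (sole candidate).
(5,1) = 5 (sole candidate).
(7,4) = 2 (sole candidate).
(9,1) = 7 (sole candidate).
(9,3) = 1 (sole candidate).
(9,4) = 3 (sole candidate).
(2,4) = 1: row 2 has {3,4,5,8,9}; col 4 has {2,3,4,6,8,9}; box has {3,4,7,8,9} → only 1 remains.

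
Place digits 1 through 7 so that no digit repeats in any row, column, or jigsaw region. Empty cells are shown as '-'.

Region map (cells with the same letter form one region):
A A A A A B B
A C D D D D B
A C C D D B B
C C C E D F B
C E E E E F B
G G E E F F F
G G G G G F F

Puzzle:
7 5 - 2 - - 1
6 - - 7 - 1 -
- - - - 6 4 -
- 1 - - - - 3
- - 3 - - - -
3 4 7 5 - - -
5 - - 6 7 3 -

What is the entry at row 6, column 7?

6

row 1, column 3 = 4: row 1 has {1,2,5,7}; col 3 has {3,7}; region has {2,5,6,7} → only 4 remains.
row 1, column 5 = 3: row 1 has {1,2,4,5,7}; col 5 has {6,7}; region has {2,4,5,6,7} → only 3 remains.
row 1, column 6 = 6: row 1 has {1,2,3,4,5,7}; col 6 has {1,3,4}; region has {1,3,4} → only 6 remains.
row 3, column 1 = 1: row 3 has {4,6}; col 1 has {3,5,6,7}; region has {2,3,4,5,6,7} → only 1 remains.
row 3, column 4 = 3: row 3 has {1,4,6}; col 4 has {2,5,6,7}; region has {1,6,7} → only 3 remains.
row 4, column 4 = 4: row 4 has {1,3}; col 4 has {2,3,5,6,7}; region has {3,5,7} → only 4 remains.
row 5, column 4 = 1: row 5 has {3}; col 4 has {2,3,4,5,6,7}; region has {3,4,5,7} → only 1 remains.
row 5, column 5 = 2: row 5 has {1,3}; col 5 has {3,6,7}; region has {1,3,4,5,7} → only 2 remains.
row 6, column 5 = 1: row 6 has {3,4,5,7}; col 5 has {2,3,6,7}; region has {3} → only 1 remains.
row 6, column 6 = 2: row 6 has {1,3,4,5,7}; col 6 has {1,3,4,6}; region has {1,3} → only 2 remains.
row 6, column 7 = 6: row 6 has {1,2,3,4,5,7}; col 7 has {1,3}; region has {1,2,3} → only 6 remains.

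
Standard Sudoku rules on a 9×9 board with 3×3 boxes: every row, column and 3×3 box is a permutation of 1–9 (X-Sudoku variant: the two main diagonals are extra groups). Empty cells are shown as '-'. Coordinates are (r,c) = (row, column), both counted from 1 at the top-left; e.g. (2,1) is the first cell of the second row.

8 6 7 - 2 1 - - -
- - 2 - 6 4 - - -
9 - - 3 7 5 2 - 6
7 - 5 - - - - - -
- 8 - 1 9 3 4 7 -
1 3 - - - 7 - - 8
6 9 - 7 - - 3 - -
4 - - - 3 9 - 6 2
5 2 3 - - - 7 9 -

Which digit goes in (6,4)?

(1,4) = 9: row 1 has {1,2,6,7,8}; col 4 has {1,3,7}; box has {1,2,3,4,5,6,7} → only 9 remains.
(1,7) = 5: row 1 has {1,2,6,7,8,9}; col 7 has {2,3,4,7}; box has {2,6} → only 5 remains.
(2,1) = 3: row 2 has {2,4,6}; col 1 has {1,4,5,6,7,8,9}; box has {2,6,7,8,9} → only 3 remains.
(2,4) = 8: row 2 has {2,3,4,6}; col 4 has {1,3,7,9}; box has {1,2,3,4,5,6,7,9} → only 8 remains.
(2,8) = 1: row 2 has {2,3,4,6,8}; col 8 has {6,7,9}; box has {2,5,6}; anti-diagonal has {2,5,9} → only 1 remains.
(4,2) = 4: row 4 has {5,7}; col 2 has {2,3,6,8,9}; box has {1,3,5,7,8} → only 4 remains.
(4,4) = 2: row 4 has {4,5,7}; col 4 has {1,3,7,8,9}; box has {1,3,7,9}; main diagonal has {3,6,7,8,9} → only 2 remains.
(4,5) = 8: row 4 has {2,4,5,7}; col 5 has {2,3,6,7,9}; box has {1,2,3,7,9} → only 8 remains.
(4,6) = 6: row 4 has {2,4,5,7,8}; col 6 has {1,3,4,5,7,9}; box has {1,2,3,7,8,9}; anti-diagonal has {1,2,5,9} → only 6 remains.
(4,8) = 3: row 4 has {2,4,5,6,7,8}; col 8 has {1,6,7,9}; box has {4,7,8} → only 3 remains.
(5,1) = 2: row 5 has {1,3,4,7,8,9}; col 1 has {1,3,4,5,6,7,8,9}; box has {1,3,4,5,7,8} → only 2 remains.
(5,3) = 6: row 5 has {1,2,3,4,7,8,9}; col 3 has {2,3,5,7}; box has {1,2,3,4,5,7,8} → only 6 remains.
(5,9) = 5: row 5 has {1,2,3,4,6,7,8,9}; col 9 has {2,6,8}; box has {3,4,7,8} → only 5 remains.
(6,3) = 9: row 6 has {1,3,7,8}; col 3 has {2,3,5,6,7}; box has {1,2,3,4,5,6,7,8} → only 9 remains.
(6,4) = 4: row 6 has {1,3,7,8,9}; col 4 has {1,2,3,7,8,9}; box has {1,2,3,6,7,8,9}; anti-diagonal has {1,2,5,6,9} → only 4 remains.

4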